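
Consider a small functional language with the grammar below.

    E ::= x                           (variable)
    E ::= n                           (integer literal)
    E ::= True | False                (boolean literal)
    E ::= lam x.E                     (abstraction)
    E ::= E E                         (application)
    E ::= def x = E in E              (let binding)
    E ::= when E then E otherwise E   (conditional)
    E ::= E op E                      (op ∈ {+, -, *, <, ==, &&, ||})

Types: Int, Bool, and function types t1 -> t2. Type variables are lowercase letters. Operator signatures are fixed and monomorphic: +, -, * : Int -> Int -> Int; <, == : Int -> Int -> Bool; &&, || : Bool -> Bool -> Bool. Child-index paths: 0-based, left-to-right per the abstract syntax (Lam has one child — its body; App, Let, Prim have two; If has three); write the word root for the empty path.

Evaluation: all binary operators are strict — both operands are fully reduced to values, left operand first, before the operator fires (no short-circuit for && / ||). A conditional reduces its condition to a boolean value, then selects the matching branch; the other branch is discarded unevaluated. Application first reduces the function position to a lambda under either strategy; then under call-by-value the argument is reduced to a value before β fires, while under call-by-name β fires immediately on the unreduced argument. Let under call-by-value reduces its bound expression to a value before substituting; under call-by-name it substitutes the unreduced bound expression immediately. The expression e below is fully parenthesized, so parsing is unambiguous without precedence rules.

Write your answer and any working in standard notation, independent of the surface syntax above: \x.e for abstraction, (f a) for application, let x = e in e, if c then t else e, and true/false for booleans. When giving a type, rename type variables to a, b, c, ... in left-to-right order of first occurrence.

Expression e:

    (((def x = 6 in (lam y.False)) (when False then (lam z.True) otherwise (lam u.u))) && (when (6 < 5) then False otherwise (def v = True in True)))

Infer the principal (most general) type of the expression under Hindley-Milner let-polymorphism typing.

Derivation:
let x : Int
\y._ : a -> Bool
  unify Bool ~ Bool
\z._ : b -> Bool
u : c
\u._ : c -> c
  unify b -> Bool ~ c -> c
  unify b ~ c
  unify Bool ~ c
  unify a -> Bool ~ (Bool -> Bool) -> d
  unify a ~ Bool -> Bool
  unify Bool ~ d
_ _ : Bool
  unify Bool ~ Bool
  unify Int ~ Int
  unify Int ~ Int
  unify Bool ~ Bool
let v : Bool
  unify Bool ~ Bool
  unify Bool ~ Bool

Answer: Bool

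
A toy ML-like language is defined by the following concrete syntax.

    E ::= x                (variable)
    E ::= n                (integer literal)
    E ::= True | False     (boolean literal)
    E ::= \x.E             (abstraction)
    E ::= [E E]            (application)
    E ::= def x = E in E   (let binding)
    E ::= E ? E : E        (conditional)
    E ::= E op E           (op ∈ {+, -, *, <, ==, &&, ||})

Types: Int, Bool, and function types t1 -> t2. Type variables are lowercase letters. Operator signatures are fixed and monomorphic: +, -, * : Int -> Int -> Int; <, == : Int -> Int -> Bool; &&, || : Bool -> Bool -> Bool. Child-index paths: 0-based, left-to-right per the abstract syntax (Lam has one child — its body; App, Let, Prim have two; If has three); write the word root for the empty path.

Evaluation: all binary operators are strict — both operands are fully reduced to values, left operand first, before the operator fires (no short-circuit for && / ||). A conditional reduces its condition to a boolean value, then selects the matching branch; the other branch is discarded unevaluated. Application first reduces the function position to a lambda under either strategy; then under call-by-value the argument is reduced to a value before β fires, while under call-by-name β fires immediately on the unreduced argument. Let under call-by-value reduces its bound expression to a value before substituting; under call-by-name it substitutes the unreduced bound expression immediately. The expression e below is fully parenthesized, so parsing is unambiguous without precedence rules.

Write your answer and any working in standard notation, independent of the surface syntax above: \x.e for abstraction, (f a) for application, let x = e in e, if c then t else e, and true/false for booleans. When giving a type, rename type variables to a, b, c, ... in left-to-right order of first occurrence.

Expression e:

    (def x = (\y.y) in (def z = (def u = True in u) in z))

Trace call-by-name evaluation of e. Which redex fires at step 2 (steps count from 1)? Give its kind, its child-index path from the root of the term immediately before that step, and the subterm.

Trace:
step 0: (let x = (\y.y) in (let z = (let u = true in u) in z))
step 1: [let@root] (let z = (let u = true in u) in z)
step 2: [let@root] (let u = true in u)

Answer: let at root : (let z = (let u = true in u) in z)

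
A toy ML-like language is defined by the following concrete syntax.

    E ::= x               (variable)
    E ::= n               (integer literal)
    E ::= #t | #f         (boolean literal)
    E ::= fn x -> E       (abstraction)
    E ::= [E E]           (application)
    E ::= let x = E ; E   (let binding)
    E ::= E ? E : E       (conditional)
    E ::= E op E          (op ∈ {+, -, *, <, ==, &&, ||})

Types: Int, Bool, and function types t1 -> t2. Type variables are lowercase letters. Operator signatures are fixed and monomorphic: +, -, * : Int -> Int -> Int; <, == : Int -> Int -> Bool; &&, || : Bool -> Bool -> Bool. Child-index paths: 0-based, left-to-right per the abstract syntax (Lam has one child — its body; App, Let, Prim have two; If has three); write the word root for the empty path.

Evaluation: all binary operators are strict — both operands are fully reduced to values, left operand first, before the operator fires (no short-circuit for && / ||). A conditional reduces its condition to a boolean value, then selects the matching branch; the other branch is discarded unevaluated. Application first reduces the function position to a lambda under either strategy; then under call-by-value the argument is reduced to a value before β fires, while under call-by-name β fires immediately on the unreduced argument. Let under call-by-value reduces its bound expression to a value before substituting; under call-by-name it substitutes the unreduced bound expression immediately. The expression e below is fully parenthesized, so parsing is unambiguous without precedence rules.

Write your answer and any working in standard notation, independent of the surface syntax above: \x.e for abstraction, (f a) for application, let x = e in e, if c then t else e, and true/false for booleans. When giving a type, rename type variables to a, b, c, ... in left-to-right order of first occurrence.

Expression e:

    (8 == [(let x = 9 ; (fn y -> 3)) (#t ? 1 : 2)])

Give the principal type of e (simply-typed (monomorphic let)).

Answer: Bool

Derivation:
  unify Int ~ Int
let x : Int
\y._ : a -> Int
  unify Bool ~ Bool
  unify Int ~ Int
  unify a -> Int ~ Int -> b
  unify a ~ Int
  unify Int ~ b
_ _ : Int
  unify Int ~ Int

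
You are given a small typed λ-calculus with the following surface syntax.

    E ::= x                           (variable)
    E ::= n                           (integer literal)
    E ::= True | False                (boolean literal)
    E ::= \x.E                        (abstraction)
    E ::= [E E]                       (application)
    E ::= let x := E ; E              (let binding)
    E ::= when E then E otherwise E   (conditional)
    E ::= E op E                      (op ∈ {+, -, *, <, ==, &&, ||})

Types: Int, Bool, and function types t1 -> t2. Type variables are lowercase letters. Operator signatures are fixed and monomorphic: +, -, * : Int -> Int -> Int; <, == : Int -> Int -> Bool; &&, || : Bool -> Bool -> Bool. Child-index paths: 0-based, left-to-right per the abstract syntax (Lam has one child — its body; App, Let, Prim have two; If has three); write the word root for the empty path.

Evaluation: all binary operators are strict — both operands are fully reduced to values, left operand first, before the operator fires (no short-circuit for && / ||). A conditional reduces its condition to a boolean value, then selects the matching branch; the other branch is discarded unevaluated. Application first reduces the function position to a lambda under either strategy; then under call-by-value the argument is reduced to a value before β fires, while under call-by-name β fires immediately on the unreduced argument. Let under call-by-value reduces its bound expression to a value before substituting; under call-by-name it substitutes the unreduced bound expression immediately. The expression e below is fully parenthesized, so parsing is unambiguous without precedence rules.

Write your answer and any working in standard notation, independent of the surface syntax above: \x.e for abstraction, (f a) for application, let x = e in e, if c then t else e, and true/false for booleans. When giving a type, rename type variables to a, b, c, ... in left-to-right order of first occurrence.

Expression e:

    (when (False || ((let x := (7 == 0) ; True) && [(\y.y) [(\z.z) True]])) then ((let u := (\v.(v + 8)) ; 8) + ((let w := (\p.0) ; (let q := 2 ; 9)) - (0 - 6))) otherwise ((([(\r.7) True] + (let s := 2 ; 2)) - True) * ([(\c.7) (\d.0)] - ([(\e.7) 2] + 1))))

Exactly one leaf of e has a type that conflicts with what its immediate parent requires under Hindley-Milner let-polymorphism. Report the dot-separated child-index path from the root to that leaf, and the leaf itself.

Trace:
  unify Bool ~ Bool
  unify Int ~ Int
  unify Int ~ Int
let x : Bool
  unify Bool ~ Bool
y : a
\y._ : a -> a
z : b
\z._ : b -> b
  unify b -> b ~ Bool -> c
  unify b ~ Bool
  unify Bool ~ c
_ _ : Bool
  unify a -> a ~ Bool -> d
  unify a ~ Bool
  unify Bool ~ d
_ _ : Bool
  unify Bool ~ Bool
  unify Bool ~ Bool
  unify Bool ~ Bool
v : e
  unify e ~ Int
  unify Int ~ Int
\v._ : Int -> Int
let u : Int -> Int
  unify Int ~ Int
\p._ : f -> Int
let w : forall. f -> Int
let q : Int
  unify Int ~ Int
  unify Int ~ Int
  unify Int ~ Int
  unify Int ~ Int
  unify Int ~ Int
\r._ : g -> Int
  unify g -> Int ~ Bool -> h
  unify g ~ Bool
  unify Int ~ h
_ _ : Int
  unify Int ~ Int
let s : Int
  unify Int ~ Int
  unify Int ~ Int
  unify Bool ~ Int
  FAIL: mismatch Bool ~ Int

Answer: 2.0.1 : true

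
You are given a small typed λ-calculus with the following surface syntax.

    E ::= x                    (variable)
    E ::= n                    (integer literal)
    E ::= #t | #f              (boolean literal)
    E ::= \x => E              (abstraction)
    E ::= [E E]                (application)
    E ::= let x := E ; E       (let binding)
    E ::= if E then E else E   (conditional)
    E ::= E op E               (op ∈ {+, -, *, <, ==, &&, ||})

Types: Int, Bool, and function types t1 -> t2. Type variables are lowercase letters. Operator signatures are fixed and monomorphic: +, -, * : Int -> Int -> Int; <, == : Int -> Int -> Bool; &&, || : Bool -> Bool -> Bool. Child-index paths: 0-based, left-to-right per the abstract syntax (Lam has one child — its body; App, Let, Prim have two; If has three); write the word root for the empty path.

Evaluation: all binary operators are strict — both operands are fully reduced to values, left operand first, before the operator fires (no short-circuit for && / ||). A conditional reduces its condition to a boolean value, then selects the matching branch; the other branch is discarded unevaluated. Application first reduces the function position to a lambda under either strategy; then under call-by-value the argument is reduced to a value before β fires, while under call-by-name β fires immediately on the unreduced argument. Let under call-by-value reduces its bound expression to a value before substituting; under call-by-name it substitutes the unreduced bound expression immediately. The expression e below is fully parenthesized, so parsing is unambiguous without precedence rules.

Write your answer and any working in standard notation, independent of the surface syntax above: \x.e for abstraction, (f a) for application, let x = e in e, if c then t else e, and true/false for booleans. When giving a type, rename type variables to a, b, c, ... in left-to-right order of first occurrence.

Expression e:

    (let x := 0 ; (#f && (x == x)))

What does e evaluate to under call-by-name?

Answer: false

Trace:
step 0: (let x = 0 in (false && (x == x)))
step 1: [let@root] (false && (0 == 0))
step 2: [delta@1] (false && true)
step 3: [delta@root] false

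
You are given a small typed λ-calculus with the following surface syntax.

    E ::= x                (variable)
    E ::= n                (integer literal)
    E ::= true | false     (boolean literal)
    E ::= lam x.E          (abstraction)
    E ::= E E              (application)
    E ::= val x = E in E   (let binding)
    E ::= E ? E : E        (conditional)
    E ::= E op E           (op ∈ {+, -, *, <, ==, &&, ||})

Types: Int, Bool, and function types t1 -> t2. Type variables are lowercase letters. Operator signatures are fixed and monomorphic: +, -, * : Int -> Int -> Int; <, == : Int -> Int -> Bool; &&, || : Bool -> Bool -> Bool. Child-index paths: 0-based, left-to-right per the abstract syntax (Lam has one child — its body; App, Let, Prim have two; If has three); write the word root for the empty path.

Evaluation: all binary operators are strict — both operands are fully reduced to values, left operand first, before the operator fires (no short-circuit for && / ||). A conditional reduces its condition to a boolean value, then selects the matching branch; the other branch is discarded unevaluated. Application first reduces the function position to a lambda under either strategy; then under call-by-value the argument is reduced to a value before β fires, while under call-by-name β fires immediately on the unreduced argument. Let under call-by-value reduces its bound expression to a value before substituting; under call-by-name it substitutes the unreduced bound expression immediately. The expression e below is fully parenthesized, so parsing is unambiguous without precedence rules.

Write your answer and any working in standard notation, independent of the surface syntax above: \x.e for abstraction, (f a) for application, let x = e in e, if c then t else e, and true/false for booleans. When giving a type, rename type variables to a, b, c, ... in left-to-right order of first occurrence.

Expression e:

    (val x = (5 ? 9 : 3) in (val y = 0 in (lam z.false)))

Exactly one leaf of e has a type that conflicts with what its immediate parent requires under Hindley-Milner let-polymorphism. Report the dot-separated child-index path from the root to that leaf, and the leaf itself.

Derivation:
  unify Int ~ Bool
  FAIL: mismatch Int ~ Bool

Answer: 0.0 : 5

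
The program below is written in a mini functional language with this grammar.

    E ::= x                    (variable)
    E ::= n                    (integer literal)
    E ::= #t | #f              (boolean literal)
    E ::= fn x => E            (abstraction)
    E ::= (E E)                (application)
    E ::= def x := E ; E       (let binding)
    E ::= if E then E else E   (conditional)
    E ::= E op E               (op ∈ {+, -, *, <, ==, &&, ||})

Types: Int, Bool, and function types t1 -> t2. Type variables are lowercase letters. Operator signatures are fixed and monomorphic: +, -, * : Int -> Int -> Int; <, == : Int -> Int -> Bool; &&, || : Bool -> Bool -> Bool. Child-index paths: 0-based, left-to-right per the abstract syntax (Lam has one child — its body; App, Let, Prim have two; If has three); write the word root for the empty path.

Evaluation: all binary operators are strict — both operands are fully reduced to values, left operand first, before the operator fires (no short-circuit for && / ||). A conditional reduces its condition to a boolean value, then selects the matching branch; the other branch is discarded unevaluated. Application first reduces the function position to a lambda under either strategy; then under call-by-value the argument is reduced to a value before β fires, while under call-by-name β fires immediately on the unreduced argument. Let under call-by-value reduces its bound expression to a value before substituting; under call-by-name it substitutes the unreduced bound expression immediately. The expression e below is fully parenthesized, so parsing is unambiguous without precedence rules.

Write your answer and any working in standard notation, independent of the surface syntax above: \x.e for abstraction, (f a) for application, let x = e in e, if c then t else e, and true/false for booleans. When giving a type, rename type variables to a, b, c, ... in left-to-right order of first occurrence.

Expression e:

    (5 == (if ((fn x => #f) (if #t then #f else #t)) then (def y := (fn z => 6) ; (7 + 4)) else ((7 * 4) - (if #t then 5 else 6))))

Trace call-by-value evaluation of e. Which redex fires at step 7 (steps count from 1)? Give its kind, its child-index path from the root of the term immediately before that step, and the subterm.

Derivation:
step 0: (5 == (if ((\x.false) (if true then false else true)) then (let y = (\z.6) in (7 + 4)) else ((7 * 4) - (if true then 5 else 6))))
step 1: [if@1.0.1] (5 == (if ((\x.false) false) then (let y = (\z.6) in (7 + 4)) else ((7 * 4) - (if true then 5 else 6))))
step 2: [beta@1.0] (5 == (if false then (let y = (\z.6) in (7 + 4)) else ((7 * 4) - (if true then 5 else 6))))
step 3: [if@1] (5 == ((7 * 4) - (if true then 5 else 6)))
step 4: [delta@1.0] (5 == (28 - (if true then 5 else 6)))
step 5: [if@1.1] (5 == (28 - 5))
step 6: [delta@1] (5 == 23)
step 7: [delta@root] false

Answer: delta at root : (5 == 23)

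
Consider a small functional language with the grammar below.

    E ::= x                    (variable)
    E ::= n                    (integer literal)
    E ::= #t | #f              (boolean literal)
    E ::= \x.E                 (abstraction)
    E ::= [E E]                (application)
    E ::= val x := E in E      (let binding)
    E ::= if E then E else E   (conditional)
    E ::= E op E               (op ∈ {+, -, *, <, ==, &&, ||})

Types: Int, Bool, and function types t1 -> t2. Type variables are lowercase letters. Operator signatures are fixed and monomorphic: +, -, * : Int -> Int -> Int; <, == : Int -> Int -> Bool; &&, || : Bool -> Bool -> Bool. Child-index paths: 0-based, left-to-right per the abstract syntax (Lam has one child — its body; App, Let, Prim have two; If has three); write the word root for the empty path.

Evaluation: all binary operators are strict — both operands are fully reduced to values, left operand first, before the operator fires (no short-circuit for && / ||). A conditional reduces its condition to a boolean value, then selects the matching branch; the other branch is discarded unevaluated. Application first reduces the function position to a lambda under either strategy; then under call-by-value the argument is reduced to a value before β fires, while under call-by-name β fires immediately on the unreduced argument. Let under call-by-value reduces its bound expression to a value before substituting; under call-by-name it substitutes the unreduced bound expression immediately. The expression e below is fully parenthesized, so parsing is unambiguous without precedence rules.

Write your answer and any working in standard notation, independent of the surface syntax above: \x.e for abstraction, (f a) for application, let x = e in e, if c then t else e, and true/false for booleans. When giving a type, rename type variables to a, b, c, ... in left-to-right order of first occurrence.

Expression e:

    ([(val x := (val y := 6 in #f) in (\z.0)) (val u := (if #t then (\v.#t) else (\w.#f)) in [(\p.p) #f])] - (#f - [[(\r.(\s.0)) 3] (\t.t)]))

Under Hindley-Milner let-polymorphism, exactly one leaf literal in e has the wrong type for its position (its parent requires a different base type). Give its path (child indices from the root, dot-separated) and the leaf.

Working:
let y : Int
let x : Bool
\z._ : a -> Int
  unify Bool ~ Bool
\v._ : b -> Bool
\w._ : c -> Bool
  unify b -> Bool ~ c -> Bool
  unify b ~ c
  unify Bool ~ Bool
let u : forall. c -> Bool
p : d
\p._ : d -> d
  unify d -> d ~ Bool -> e
  unify d ~ Bool
  unify Bool ~ e
_ _ : Bool
  unify a -> Int ~ Bool -> f
  unify a ~ Bool
  unify Int ~ f
_ _ : Int
  unify Int ~ Int
  unify Bool ~ Int
  FAIL: mismatch Bool ~ Int

Answer: 1.0 : false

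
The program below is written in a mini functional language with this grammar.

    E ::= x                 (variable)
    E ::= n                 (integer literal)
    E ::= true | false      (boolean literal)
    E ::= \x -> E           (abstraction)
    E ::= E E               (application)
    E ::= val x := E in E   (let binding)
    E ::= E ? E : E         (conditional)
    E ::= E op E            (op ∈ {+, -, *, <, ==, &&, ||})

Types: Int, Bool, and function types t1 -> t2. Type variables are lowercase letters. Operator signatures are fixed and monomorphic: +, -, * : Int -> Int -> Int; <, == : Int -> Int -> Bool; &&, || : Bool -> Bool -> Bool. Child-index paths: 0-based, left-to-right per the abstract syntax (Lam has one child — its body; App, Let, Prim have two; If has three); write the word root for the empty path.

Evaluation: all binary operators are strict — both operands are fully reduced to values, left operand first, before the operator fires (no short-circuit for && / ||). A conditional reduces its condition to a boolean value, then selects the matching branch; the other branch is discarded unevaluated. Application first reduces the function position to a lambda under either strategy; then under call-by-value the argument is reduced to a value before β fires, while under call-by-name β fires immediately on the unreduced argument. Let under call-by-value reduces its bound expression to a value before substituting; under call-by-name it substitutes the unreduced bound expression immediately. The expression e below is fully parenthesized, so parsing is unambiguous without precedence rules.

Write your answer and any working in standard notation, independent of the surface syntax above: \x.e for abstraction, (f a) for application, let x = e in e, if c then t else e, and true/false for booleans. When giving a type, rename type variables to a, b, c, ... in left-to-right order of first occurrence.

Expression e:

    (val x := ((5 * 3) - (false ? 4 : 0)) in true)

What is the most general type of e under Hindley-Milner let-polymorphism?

Working:
  unify Int ~ Int
  unify Int ~ Int
  unify Int ~ Int
  unify Bool ~ Bool
  unify Int ~ Int
  unify Int ~ Int
let x : Int

Answer: Bool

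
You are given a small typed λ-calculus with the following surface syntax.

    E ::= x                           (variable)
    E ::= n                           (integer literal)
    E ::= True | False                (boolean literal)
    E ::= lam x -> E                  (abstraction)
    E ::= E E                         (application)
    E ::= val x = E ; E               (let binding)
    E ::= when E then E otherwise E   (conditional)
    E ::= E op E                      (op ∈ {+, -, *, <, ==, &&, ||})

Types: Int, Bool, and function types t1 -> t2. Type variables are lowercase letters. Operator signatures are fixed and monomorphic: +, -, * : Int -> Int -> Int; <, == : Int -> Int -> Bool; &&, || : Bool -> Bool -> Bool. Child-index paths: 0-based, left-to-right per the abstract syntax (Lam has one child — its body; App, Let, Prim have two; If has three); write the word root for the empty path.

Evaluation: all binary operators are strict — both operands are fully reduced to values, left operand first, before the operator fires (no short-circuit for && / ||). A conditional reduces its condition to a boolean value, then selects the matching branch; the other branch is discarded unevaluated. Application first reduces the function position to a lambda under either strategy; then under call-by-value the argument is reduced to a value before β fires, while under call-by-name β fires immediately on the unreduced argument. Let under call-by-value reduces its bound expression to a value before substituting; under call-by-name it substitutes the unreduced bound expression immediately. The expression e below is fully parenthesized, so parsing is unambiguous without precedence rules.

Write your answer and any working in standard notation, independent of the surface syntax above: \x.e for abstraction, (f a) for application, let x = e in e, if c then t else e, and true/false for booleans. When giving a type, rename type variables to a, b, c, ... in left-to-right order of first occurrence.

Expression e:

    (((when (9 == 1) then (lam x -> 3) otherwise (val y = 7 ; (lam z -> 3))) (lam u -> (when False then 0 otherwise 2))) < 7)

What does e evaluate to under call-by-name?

Answer: true

Derivation:
step 0: (((if (9 == 1) then (\x.3) else (let y = 7 in (\z.3))) (\u.(if false then 0 else 2))) < 7)
step 1: [delta@0.0.0] (((if false then (\x.3) else (let y = 7 in (\z.3))) (\u.(if false then 0 else 2))) < 7)
step 2: [if@0.0] (((let y = 7 in (\z.3)) (\u.(if false then 0 else 2))) < 7)
step 3: [let@0.0] (((\z.3) (\u.(if false then 0 else 2))) < 7)
step 4: [beta@0] (3 < 7)
step 5: [delta@root] true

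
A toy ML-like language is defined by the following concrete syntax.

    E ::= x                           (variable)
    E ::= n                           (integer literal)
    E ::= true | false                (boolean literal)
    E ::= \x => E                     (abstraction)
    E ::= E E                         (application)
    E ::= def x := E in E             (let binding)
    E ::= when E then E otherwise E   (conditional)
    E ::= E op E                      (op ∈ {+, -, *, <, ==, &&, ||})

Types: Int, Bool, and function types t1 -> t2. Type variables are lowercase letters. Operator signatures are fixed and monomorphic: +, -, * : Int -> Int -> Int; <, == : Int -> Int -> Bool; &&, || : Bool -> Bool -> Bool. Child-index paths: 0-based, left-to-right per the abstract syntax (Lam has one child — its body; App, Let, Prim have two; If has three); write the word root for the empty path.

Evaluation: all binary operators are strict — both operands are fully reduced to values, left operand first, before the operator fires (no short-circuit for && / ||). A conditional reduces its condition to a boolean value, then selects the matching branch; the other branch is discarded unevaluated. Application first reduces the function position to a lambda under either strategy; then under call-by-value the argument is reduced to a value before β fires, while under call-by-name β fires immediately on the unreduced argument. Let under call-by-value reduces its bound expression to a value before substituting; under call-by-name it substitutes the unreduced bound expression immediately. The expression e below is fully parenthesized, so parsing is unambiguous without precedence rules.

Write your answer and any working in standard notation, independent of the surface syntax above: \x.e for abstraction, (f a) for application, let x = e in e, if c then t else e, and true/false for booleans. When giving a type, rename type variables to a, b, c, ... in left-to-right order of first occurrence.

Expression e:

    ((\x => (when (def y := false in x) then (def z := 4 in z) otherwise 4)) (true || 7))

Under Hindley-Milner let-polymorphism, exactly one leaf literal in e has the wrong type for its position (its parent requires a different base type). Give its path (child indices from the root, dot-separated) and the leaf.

Answer: 1.1 : 7

Trace:
let y : Bool
x : a
  unify a ~ Bool
let z : Int
z : Int
  unify Int ~ Int
\x._ : Bool -> Int
  unify Bool ~ Bool
  unify Int ~ Bool
  FAIL: mismatch Int ~ Bool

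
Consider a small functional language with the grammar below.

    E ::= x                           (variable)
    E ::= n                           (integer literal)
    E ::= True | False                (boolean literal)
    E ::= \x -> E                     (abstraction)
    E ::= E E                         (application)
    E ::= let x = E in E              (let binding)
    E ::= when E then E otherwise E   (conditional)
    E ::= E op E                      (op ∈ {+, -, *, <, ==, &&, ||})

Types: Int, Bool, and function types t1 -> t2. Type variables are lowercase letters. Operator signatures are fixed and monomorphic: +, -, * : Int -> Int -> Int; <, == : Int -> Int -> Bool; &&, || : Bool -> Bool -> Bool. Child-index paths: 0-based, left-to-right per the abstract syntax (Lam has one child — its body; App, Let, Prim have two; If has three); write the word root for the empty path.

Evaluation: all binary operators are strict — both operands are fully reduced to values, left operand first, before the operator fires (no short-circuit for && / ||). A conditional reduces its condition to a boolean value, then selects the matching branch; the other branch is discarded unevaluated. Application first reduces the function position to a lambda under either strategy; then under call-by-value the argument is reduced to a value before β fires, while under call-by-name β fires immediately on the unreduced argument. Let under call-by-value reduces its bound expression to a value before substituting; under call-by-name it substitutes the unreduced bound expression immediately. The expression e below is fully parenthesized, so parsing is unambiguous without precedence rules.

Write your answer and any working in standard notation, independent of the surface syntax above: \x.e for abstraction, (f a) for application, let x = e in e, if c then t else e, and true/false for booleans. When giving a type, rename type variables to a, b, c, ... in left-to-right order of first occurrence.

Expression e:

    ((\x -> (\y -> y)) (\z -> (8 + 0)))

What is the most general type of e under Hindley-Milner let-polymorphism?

Working:
y : b
\y._ : b -> b
\x._ : a -> b -> b
  unify Int ~ Int
  unify Int ~ Int
\z._ : c -> Int
  unify a -> b -> b ~ (c -> Int) -> d
  unify a ~ c -> Int
  unify b -> b ~ d
_ _ : b -> b

Answer: a -> a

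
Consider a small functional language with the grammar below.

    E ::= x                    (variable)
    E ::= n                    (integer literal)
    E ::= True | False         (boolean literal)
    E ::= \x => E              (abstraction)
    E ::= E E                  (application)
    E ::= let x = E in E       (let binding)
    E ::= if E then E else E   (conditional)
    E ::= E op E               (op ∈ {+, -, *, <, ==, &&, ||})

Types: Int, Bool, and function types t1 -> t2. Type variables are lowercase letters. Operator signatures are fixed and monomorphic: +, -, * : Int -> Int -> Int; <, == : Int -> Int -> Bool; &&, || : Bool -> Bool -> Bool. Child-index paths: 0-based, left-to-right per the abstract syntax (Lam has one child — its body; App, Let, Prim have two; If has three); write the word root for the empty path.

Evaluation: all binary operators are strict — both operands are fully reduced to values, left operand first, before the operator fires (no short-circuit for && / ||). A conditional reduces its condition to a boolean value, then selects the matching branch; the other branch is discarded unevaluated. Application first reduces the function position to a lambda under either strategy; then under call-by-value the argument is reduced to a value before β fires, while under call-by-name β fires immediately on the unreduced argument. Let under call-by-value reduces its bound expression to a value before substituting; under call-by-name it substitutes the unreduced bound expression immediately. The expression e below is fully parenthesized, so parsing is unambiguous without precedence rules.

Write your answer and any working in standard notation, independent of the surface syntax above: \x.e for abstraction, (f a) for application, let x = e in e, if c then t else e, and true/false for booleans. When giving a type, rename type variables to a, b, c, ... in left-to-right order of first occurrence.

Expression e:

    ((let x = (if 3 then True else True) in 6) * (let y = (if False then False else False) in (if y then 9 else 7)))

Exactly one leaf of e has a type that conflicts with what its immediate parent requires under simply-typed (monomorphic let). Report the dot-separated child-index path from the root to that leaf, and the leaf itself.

Answer: 0.0.0 : 3

Working:
  unify Int ~ Bool
  FAIL: mismatch Int ~ Bool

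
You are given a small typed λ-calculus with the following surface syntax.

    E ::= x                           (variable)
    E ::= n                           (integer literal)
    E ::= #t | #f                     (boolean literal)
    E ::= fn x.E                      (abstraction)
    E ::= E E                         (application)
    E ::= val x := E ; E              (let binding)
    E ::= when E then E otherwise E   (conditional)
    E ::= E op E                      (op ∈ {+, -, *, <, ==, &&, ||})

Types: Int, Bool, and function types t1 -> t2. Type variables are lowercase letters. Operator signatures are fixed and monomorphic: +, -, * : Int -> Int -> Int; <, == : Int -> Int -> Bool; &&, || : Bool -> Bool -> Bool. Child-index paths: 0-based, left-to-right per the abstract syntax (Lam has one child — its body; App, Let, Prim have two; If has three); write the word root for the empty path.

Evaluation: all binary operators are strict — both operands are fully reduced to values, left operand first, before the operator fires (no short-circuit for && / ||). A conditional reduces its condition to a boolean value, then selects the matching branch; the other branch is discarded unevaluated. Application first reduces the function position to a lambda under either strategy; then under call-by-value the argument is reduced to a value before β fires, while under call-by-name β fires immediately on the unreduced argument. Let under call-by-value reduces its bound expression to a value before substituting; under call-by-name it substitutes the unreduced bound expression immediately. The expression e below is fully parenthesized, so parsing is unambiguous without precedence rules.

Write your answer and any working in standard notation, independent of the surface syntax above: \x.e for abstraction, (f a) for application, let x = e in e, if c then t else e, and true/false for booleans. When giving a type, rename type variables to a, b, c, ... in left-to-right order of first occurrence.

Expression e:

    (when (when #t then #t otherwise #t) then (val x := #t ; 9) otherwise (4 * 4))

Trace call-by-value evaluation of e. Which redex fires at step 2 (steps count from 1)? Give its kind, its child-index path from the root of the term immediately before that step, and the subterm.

Derivation:
step 0: (if (if true then true else true) then (let x = true in 9) else (4 * 4))
step 1: [if@0] (if true then (let x = true in 9) else (4 * 4))
step 2: [if@root] (let x = true in 9)

Answer: if at root : (if true then (let x = true in 9) else (4 * 4))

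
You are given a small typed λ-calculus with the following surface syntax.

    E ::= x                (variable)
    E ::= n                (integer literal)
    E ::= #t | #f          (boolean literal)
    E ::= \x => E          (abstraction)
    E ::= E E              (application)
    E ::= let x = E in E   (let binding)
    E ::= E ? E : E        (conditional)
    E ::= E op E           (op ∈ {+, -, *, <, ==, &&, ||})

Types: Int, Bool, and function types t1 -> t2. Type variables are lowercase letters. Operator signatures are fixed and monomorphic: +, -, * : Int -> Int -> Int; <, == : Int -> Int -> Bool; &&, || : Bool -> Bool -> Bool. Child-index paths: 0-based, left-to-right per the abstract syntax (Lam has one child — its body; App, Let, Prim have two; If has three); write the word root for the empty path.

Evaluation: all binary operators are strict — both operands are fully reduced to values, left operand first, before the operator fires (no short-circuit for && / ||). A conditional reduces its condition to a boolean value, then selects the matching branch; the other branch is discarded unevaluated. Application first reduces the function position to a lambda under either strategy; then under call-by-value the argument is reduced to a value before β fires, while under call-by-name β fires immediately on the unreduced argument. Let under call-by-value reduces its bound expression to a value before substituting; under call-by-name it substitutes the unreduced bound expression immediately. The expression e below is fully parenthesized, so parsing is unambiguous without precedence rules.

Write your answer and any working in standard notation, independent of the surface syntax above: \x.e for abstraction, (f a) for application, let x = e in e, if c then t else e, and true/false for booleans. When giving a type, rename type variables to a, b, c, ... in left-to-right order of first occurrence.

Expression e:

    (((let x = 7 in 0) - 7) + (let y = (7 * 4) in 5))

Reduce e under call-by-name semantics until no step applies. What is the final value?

Answer: -2

Working:
step 0: (((let x = 7 in 0) - 7) + (let y = (7 * 4) in 5))
step 1: [let@0.0] ((0 - 7) + (let y = (7 * 4) in 5))
step 2: [delta@0] (-7 + (let y = (7 * 4) in 5))
step 3: [let@1] (-7 + 5)
step 4: [delta@root] -2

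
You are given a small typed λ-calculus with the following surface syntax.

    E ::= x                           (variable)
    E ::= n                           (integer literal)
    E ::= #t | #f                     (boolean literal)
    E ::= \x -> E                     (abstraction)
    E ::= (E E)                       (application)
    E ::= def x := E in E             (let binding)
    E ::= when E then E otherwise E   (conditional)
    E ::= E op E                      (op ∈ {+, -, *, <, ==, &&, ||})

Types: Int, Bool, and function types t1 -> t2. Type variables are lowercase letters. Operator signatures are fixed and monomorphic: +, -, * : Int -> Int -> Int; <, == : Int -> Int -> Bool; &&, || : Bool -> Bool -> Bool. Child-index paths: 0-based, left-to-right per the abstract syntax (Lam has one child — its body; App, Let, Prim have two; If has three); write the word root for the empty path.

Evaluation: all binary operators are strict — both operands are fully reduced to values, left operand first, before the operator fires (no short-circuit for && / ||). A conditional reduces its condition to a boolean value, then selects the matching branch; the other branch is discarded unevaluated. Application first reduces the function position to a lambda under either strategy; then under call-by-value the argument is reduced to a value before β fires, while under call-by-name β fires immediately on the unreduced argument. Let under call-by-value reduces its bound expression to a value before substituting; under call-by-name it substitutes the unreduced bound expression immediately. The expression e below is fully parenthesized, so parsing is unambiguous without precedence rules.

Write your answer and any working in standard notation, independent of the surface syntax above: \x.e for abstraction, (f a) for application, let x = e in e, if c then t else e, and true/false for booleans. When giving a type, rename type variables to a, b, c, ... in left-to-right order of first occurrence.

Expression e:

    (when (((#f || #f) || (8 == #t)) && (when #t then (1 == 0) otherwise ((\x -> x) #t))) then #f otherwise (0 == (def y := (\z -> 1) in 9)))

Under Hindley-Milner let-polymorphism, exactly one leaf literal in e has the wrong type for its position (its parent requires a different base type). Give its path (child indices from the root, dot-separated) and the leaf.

Working:
  unify Bool ~ Bool
  unify Bool ~ Bool
  unify Bool ~ Bool
  unify Int ~ Int
  unify Bool ~ Int
  FAIL: mismatch Bool ~ Int

Answer: 0.0.1.1 : true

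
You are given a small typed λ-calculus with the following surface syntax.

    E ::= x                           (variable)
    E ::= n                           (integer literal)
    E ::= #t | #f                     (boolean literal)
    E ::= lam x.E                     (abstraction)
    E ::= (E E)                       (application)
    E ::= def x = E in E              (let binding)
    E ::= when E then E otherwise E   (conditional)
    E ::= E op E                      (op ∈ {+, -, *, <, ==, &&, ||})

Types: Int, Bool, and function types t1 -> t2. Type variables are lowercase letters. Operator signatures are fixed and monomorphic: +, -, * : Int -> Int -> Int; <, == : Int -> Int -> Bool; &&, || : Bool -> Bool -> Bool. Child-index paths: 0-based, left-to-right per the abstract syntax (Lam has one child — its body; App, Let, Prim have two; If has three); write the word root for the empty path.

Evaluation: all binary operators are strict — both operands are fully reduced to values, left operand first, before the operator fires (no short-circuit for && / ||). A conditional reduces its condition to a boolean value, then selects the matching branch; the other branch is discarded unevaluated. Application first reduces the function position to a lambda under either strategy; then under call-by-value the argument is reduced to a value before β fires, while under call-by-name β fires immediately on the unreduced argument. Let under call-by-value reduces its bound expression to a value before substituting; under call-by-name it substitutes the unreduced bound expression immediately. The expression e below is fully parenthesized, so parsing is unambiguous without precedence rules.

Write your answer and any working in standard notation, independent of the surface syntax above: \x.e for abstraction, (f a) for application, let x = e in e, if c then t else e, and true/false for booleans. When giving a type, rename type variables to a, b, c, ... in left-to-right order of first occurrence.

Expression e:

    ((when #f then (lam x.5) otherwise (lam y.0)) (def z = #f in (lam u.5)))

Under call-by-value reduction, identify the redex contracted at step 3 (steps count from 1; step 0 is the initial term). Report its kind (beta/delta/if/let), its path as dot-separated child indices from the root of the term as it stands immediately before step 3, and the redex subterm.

Answer: beta at root : ((\y.0) (\u.5))

Working:
step 0: ((if false then (\x.5) else (\y.0)) (let z = false in (\u.5)))
step 1: [if@0] ((\y.0) (let z = false in (\u.5)))
step 2: [let@1] ((\y.0) (\u.5))
step 3: [beta@root] 0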